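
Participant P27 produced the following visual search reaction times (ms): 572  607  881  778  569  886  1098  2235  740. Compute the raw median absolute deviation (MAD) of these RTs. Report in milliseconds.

171 ms

Sorted: 569, 572, 607, 740, 778, 881, 886, 1098, 2235 → median = 778
|x − 778|: 206, 171, 103, 0, 209, 108, 320, 1457, 38
Sorted deviations: 0, 38, 103, 108, 171, 206, 209, 320, 1457 → MAD = 171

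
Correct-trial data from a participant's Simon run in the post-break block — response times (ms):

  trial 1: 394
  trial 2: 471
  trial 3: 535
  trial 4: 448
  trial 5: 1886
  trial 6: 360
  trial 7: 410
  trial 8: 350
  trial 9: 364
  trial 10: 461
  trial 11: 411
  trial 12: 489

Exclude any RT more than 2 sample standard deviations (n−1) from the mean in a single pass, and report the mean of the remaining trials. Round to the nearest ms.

n = 12, ΣRT = 6579, M = 548.250
Σ(x−M)² = 1987324.25; s = √(1987324.25/11) = 425.048
Cutoffs: 548.250 ± 2·425.048 → [-301.8, 1398.3]
Outside: 1886 → excluded.
Retained (n=11): Σ = 4693, mean = 4693/11 = 426.636

427 ms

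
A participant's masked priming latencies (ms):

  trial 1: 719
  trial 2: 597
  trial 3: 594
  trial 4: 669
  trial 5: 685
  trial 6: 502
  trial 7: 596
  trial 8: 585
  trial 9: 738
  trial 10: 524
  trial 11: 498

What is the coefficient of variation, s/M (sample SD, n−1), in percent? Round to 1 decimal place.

13.7%

n = 11, Σ = 6707, M = 609.7273
Σ(x−M)² = 70220.182; s = √(70220.182/10) = 83.7975
CV = 83.7975 / 609.7273 = 0.13743 = 13.743%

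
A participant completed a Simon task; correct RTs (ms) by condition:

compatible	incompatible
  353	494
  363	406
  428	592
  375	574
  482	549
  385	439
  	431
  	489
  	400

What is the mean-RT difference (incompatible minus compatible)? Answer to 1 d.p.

M(compatible) = 2386/6 = 397.667
M(incompatible) = 4374/9 = 486.000
Difference = 486.000 − 397.667 = 88.333 ms

88.3 ms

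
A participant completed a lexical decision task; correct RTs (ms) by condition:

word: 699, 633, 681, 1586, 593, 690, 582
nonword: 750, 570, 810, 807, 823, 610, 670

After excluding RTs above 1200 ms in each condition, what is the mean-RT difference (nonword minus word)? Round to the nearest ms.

74 ms

word: exclude 1586
M(word) = 3878/6 = 646.333
M(nonword) = 5040/7 = 720.000
Difference = 720.000 − 646.333 = 73.667 ms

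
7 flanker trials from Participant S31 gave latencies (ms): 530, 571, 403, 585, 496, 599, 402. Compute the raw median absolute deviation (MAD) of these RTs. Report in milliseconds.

55 ms

Sorted: 402, 403, 496, 530, 571, 585, 599 → median = 530
|x − 530|: 0, 41, 127, 55, 34, 69, 128
Sorted deviations: 0, 34, 41, 55, 69, 127, 128 → MAD = 55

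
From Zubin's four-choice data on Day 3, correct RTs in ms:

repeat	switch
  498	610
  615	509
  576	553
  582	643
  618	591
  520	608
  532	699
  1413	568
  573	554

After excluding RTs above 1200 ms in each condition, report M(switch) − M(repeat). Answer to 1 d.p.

repeat: exclude 1413
M(repeat) = 4514/8 = 564.250
M(switch) = 5335/9 = 592.778
Difference = 592.778 − 564.250 = 28.528 ms

28.5 ms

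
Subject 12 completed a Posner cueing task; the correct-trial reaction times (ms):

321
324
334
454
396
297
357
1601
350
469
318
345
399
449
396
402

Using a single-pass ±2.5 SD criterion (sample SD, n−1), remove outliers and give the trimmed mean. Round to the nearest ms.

374 ms

n = 16, ΣRT = 7212, M = 450.750
Σ(x−M)² = 1452387.00; s = √(1452387.00/15) = 311.168
Cutoffs: 450.750 ± 2.5·311.168 → [-327.2, 1228.7]
Outside: 1601 → excluded.
Retained (n=15): Σ = 5611, mean = 5611/15 = 374.067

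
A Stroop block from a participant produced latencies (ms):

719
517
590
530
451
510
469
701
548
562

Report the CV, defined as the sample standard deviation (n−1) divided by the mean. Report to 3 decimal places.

n = 10, Σ = 5597, M = 559.7000
Σ(x−M)² = 71620.100; s = √(71620.100/9) = 89.2064
CV = 89.2064 / 559.7000 = 0.15938

0.159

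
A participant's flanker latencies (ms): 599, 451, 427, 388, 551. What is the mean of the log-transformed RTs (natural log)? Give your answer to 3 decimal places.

ln(RT): 6.3953, 6.1115, 6.0568, 5.9610, 6.3117
Σ ln(RT) = 30.8363
Mean = 30.8363/5 = 6.16725

6.167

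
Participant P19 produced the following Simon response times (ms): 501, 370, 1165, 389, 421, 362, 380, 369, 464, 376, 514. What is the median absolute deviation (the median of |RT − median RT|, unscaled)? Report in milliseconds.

Sorted: 362, 369, 370, 376, 380, 389, 421, 464, 501, 514, 1165 → median = 389
|x − 389|: 112, 19, 776, 0, 32, 27, 9, 20, 75, 13, 125
Sorted deviations: 0, 9, 13, 19, 20, 27, 32, 75, 112, 125, 776 → MAD = 27

27 ms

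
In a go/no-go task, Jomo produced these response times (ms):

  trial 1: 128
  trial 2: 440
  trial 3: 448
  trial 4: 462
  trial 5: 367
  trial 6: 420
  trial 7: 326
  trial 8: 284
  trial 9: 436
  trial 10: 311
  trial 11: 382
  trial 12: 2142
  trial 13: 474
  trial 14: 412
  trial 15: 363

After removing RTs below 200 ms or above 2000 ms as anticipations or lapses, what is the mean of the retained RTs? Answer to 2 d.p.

394.23 ms

Excluded: 128, 2142
Retained (n=13): Σ = 5125
Mean = 5125/13 = 394.2308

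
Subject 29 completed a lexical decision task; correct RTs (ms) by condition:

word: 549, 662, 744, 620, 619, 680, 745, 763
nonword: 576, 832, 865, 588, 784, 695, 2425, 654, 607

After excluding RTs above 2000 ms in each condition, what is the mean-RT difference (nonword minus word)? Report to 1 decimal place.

27.4 ms

nonword: exclude 2425
M(word) = 5382/8 = 672.750
M(nonword) = 5601/8 = 700.125
Difference = 700.125 − 672.750 = 27.375 ms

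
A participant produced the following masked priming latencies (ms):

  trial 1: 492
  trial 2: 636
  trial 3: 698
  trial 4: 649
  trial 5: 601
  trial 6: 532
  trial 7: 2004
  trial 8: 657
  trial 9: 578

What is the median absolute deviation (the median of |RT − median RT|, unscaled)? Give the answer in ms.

58 ms

Sorted: 492, 532, 578, 601, 636, 649, 657, 698, 2004 → median = 636
|x − 636|: 144, 0, 62, 13, 35, 104, 1368, 21, 58
Sorted deviations: 0, 13, 21, 35, 58, 62, 104, 144, 1368 → MAD = 58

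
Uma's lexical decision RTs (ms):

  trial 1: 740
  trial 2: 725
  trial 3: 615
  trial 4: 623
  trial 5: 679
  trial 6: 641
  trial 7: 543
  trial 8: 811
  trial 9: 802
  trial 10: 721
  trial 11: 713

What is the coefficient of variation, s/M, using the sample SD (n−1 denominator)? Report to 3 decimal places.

n = 11, Σ = 7613, M = 692.0909
Σ(x−M)² = 66596.909; s = √(66596.909/10) = 81.6069
CV = 81.6069 / 692.0909 = 0.11791

0.118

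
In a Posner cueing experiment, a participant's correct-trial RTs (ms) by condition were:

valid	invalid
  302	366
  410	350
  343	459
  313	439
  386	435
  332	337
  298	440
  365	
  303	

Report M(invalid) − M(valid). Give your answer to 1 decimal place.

M(valid) = 3052/9 = 339.111
M(invalid) = 2826/7 = 403.714
Difference = 403.714 − 339.111 = 64.603 ms

64.6 ms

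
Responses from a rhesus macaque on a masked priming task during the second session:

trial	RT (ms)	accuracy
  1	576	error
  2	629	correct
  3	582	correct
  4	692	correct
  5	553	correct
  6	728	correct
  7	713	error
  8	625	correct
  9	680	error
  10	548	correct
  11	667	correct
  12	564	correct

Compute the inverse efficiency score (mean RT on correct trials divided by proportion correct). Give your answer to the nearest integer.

828 ms

Correct trials (n=9): 629, 582, 692, 553, 728, 625, 548, 667, 564
Mean correct RT = 5588/9 = 620.8889 ms
Proportion correct = 9/12
IES = 620.8889 / (9/12) = 827.852 ms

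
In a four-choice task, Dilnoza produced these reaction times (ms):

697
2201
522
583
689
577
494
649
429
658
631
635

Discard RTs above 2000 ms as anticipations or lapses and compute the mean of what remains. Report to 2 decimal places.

Excluded: 2201
Retained (n=11): Σ = 6564
Mean = 6564/11 = 596.7273

596.73 ms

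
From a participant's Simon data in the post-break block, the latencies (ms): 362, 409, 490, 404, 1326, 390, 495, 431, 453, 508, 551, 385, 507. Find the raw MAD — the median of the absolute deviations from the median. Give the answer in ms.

54 ms

Sorted: 362, 385, 390, 404, 409, 431, 453, 490, 495, 507, 508, 551, 1326 → median = 453
|x − 453|: 91, 44, 37, 49, 873, 63, 42, 22, 0, 55, 98, 68, 54
Sorted deviations: 0, 22, 37, 42, 44, 49, 54, 55, 63, 68, 91, 98, 873 → MAD = 54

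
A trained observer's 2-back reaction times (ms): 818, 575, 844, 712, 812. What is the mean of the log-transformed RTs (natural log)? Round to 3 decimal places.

ln(RT): 6.7069, 6.3544, 6.7382, 6.5681, 6.6995
Σ ln(RT) = 33.0670
Mean = 33.0670/5 = 6.61339

6.613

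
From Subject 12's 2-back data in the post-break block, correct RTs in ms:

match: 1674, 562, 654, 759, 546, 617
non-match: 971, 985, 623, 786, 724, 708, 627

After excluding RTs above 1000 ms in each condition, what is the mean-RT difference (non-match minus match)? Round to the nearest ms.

147 ms

match: exclude 1674
M(match) = 3138/5 = 627.600
M(non-match) = 5424/7 = 774.857
Difference = 774.857 − 627.600 = 147.257 ms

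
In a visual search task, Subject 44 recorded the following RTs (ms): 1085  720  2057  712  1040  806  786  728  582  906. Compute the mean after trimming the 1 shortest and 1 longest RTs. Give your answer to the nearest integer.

848 ms

Sorted: 582, 712, 720, 728, 786, 806, 906, 1040, 1085, 2057
Drop lowest 1 (582) and highest 1 (2057)
Remaining (n=8): Σ = 6783, mean = 6783/8 = 847.875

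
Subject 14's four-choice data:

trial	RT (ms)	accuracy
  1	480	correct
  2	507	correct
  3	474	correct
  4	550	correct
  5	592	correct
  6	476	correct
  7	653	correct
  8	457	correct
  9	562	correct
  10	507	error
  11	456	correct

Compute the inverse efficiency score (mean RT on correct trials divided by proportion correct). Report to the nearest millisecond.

573 ms

Correct trials (n=10): 480, 507, 474, 550, 592, 476, 653, 457, 562, 456
Mean correct RT = 5207/10 = 520.7000 ms
Proportion correct = 10/11
IES = 520.7000 / (10/11) = 572.770 ms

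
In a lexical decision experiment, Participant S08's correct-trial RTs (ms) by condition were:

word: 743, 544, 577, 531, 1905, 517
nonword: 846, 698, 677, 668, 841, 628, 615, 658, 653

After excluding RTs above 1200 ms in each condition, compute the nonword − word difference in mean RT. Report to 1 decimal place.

115.8 ms

word: exclude 1905
M(word) = 2912/5 = 582.400
M(nonword) = 6284/9 = 698.222
Difference = 698.222 − 582.400 = 115.822 ms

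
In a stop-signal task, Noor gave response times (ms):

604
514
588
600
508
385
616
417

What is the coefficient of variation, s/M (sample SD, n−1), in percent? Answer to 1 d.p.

n = 8, Σ = 4232, M = 529.0000
Σ(x−M)² = 55662.000; s = √(55662.000/7) = 89.1724
CV = 89.1724 / 529.0000 = 0.16857 = 16.857%

16.9%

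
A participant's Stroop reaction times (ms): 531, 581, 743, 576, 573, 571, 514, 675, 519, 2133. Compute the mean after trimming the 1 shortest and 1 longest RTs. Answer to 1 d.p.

Sorted: 514, 519, 531, 571, 573, 576, 581, 675, 743, 2133
Drop lowest 1 (514) and highest 1 (2133)
Remaining (n=8): Σ = 4769, mean = 4769/8 = 596.125

596.1 ms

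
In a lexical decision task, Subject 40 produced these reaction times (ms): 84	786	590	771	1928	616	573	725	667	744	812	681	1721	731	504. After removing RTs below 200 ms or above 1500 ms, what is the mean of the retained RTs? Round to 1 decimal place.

683.3 ms

Excluded: 84, 1721, 1928
Retained (n=12): Σ = 8200
Mean = 8200/12 = 683.3333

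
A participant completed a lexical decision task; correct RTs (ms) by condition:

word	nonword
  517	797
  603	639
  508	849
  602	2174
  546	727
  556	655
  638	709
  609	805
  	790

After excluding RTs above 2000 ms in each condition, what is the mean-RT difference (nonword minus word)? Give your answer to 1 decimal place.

nonword: exclude 2174
M(word) = 4579/8 = 572.375
M(nonword) = 5971/8 = 746.375
Difference = 746.375 − 572.375 = 174.000 ms

174.0 ms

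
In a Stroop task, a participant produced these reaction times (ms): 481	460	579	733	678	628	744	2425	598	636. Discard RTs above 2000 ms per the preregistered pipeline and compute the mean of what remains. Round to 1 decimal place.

615.2 ms

Excluded: 2425
Retained (n=9): Σ = 5537
Mean = 5537/9 = 615.2222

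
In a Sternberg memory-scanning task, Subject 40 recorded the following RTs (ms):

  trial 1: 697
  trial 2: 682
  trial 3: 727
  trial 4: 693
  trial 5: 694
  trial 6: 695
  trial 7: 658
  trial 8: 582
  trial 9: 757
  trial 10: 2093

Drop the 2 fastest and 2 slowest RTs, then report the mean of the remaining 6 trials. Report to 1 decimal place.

698.0 ms

Sorted: 582, 658, 682, 693, 694, 695, 697, 727, 757, 2093
Drop lowest 2 (582, 658) and highest 2 (757, 2093)
Remaining (n=6): Σ = 4188, mean = 4188/6 = 698.000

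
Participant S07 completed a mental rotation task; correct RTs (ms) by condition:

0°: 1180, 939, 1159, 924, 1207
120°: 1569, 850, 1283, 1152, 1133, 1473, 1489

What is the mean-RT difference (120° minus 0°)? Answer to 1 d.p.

196.6 ms

M(0°) = 5409/5 = 1081.800
M(120°) = 8949/7 = 1278.429
Difference = 1278.429 − 1081.800 = 196.629 ms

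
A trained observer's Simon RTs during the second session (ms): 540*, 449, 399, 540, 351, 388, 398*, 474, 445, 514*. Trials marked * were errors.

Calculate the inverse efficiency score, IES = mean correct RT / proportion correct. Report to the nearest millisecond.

Correct trials (n=7): 449, 399, 540, 351, 388, 474, 445
Mean correct RT = 3046/7 = 435.1429 ms
Proportion correct = 7/10
IES = 435.1429 / (7/10) = 621.633 ms

622 ms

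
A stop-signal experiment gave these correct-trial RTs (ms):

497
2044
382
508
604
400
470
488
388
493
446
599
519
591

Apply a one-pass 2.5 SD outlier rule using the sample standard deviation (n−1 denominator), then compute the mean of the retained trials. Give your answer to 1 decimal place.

n = 14, ΣRT = 8429, M = 602.071
Σ(x−M)² = 2307884.93; s = √(2307884.93/13) = 421.343
Cutoffs: 602.071 ± 2.5·421.343 → [-451.3, 1655.4]
Outside: 2044 → excluded.
Retained (n=13): Σ = 6385, mean = 6385/13 = 491.154

491.2 ms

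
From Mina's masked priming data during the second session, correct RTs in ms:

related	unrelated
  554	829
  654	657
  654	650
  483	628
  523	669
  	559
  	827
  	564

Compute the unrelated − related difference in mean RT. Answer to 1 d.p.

M(related) = 2868/5 = 573.600
M(unrelated) = 5383/8 = 672.875
Difference = 672.875 − 573.600 = 99.275 ms

99.3 ms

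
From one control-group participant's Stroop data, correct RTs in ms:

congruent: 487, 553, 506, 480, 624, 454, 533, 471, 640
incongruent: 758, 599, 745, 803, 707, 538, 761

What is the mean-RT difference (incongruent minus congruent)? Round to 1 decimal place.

174.0 ms

M(congruent) = 4748/9 = 527.556
M(incongruent) = 4911/7 = 701.571
Difference = 701.571 − 527.556 = 174.016 ms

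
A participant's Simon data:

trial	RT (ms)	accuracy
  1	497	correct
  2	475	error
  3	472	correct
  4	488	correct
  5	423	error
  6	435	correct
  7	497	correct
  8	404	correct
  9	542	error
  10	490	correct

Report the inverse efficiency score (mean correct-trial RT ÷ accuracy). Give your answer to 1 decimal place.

Correct trials (n=7): 497, 472, 488, 435, 497, 404, 490
Mean correct RT = 3283/7 = 469.0000 ms
Proportion correct = 7/10
IES = 469.0000 / (7/10) = 670.000 ms

670.0 ms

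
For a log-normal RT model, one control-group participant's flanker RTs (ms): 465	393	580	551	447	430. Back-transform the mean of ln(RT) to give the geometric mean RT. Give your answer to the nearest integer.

ln(RT): 6.1420, 5.9738, 6.3630, 6.3117, 6.1026, 6.0638
Mean ln(RT) = 36.9570/6 = 6.15949
Geometric mean = exp(6.15949) = 473.19 ms

473 ms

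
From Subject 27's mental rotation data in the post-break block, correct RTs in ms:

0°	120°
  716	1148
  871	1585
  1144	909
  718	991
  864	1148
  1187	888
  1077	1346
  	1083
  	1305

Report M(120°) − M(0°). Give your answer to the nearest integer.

M(0°) = 6577/7 = 939.571
M(120°) = 10403/9 = 1155.889
Difference = 1155.889 − 939.571 = 216.317 ms

216 ms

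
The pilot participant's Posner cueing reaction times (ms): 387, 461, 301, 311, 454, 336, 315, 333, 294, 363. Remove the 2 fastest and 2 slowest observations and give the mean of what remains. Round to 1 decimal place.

Sorted: 294, 301, 311, 315, 333, 336, 363, 387, 454, 461
Drop lowest 2 (294, 301) and highest 2 (454, 461)
Remaining (n=6): Σ = 2045, mean = 2045/6 = 340.833

340.8 ms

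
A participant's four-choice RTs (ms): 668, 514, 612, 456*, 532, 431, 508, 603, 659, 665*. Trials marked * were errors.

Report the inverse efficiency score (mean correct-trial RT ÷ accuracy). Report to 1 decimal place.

707.3 ms

Correct trials (n=8): 668, 514, 612, 532, 431, 508, 603, 659
Mean correct RT = 4527/8 = 565.8750 ms
Proportion correct = 8/10
IES = 565.8750 / (8/10) = 707.344 ms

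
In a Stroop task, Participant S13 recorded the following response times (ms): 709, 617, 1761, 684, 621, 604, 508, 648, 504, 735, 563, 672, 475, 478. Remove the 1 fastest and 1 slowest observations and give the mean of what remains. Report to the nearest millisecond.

Sorted: 475, 478, 504, 508, 563, 604, 617, 621, 648, 672, 684, 709, 735, 1761
Drop lowest 1 (475) and highest 1 (1761)
Remaining (n=12): Σ = 7343, mean = 7343/12 = 611.917

612 ms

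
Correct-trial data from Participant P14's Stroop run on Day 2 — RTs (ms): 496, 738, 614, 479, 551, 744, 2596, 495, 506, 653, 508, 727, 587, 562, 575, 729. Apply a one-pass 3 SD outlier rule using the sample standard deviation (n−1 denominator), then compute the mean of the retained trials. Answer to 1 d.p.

597.6 ms

n = 16, ΣRT = 11560, M = 722.500
Σ(x−M)² = 3877892.00; s = √(3877892.00/15) = 508.455
Cutoffs: 722.500 ± 3·508.455 → [-802.9, 2247.9]
Outside: 2596 → excluded.
Retained (n=15): Σ = 8964, mean = 8964/15 = 597.600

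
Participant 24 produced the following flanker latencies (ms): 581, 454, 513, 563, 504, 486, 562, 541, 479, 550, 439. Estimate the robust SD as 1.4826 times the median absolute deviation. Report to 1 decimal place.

Sorted: 439, 454, 479, 486, 504, 513, 541, 550, 562, 563, 581 → median = 513
|x − 513| sorted: 0, 9, 27, 28, 34, 37, 49, 50, 59, 68, 74 → MAD = 37
Robust SD ≈ 1.4826 × 37 = 54.856

54.9 ms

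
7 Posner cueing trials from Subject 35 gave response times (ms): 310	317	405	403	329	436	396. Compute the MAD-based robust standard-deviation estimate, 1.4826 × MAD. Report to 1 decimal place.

Sorted: 310, 317, 329, 396, 403, 405, 436 → median = 396
|x − 396| sorted: 0, 7, 9, 40, 67, 79, 86 → MAD = 40
Robust SD ≈ 1.4826 × 40 = 59.304

59.3 ms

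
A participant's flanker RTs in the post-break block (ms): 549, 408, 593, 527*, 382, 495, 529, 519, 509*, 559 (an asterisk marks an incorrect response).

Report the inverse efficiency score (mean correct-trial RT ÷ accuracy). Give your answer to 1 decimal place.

Correct trials (n=8): 549, 408, 593, 382, 495, 529, 519, 559
Mean correct RT = 4034/8 = 504.2500 ms
Proportion correct = 8/10
IES = 504.2500 / (8/10) = 630.312 ms

630.3 ms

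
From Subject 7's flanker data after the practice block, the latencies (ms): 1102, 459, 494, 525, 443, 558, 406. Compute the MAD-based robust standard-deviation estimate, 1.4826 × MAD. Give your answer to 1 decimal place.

75.6 ms

Sorted: 406, 443, 459, 494, 525, 558, 1102 → median = 494
|x − 494| sorted: 0, 31, 35, 51, 64, 88, 608 → MAD = 51
Robust SD ≈ 1.4826 × 51 = 75.613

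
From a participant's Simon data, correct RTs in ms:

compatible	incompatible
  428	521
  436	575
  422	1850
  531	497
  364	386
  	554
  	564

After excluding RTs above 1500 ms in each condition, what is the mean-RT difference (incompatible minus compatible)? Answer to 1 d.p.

80.0 ms

incompatible: exclude 1850
M(compatible) = 2181/5 = 436.200
M(incompatible) = 3097/6 = 516.167
Difference = 516.167 − 436.200 = 79.967 ms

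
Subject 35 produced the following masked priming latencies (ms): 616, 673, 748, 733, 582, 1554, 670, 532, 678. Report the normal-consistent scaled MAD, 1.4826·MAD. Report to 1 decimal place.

89.0 ms

Sorted: 532, 582, 616, 670, 673, 678, 733, 748, 1554 → median = 673
|x − 673| sorted: 0, 3, 5, 57, 60, 75, 91, 141, 881 → MAD = 60
Robust SD ≈ 1.4826 × 60 = 88.956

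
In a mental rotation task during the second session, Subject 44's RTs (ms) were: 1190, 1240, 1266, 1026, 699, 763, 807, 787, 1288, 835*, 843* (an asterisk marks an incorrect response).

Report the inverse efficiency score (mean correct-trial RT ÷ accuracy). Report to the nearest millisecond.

1231 ms

Correct trials (n=9): 1190, 1240, 1266, 1026, 699, 763, 807, 787, 1288
Mean correct RT = 9066/9 = 1007.3333 ms
Proportion correct = 9/11
IES = 1007.3333 / (9/11) = 1231.185 ms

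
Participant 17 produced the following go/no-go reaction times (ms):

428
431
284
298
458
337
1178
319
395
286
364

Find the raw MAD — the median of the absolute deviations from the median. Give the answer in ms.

66 ms

Sorted: 284, 286, 298, 319, 337, 364, 395, 428, 431, 458, 1178 → median = 364
|x − 364|: 64, 67, 80, 66, 94, 27, 814, 45, 31, 78, 0
Sorted deviations: 0, 27, 31, 45, 64, 66, 67, 78, 80, 94, 814 → MAD = 66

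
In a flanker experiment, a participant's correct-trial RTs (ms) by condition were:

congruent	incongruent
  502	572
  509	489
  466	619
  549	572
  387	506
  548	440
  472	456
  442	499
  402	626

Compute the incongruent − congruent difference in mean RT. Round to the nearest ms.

M(congruent) = 4277/9 = 475.222
M(incongruent) = 4779/9 = 531.000
Difference = 531.000 − 475.222 = 55.778 ms

56 ms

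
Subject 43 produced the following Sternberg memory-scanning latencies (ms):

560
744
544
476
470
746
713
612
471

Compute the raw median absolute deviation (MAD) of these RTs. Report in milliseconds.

Sorted: 470, 471, 476, 544, 560, 612, 713, 744, 746 → median = 560
|x − 560|: 0, 184, 16, 84, 90, 186, 153, 52, 89
Sorted deviations: 0, 16, 52, 84, 89, 90, 153, 184, 186 → MAD = 89

89 ms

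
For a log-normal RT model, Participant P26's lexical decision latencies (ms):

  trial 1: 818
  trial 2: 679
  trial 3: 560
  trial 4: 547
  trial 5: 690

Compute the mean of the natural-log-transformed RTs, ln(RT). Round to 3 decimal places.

6.479

ln(RT): 6.7069, 6.5206, 6.3279, 6.3044, 6.5367
Σ ln(RT) = 32.3966
Mean = 32.3966/5 = 6.47931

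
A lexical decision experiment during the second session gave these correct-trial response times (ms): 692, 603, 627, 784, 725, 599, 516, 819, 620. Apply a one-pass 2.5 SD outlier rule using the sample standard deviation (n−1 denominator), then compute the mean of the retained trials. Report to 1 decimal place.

665.0 ms

n = 9, ΣRT = 5985, M = 665.000
Σ(x−M)² = 76076.00; s = √(76076.00/8) = 97.517
Cutoffs: 665.000 ± 2.5·97.517 → [421.2, 908.8]
No RTs fall outside the cutoffs; all 9 retained. Mean = 5985/9 = 665.000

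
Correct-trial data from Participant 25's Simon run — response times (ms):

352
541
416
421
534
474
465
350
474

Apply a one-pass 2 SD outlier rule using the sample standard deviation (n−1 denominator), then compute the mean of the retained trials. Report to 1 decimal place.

447.4 ms

n = 9, ΣRT = 4027, M = 447.444
Σ(x−M)² = 38256.22; s = √(38256.22/8) = 69.152
Cutoffs: 447.444 ± 2·69.152 → [309.1, 585.7]
No RTs fall outside the cutoffs; all 9 retained. Mean = 4027/9 = 447.444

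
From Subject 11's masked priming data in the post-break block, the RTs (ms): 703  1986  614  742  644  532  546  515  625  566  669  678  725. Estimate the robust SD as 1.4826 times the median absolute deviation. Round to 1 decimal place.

115.6 ms

Sorted: 515, 532, 546, 566, 614, 625, 644, 669, 678, 703, 725, 742, 1986 → median = 644
|x − 644| sorted: 0, 19, 25, 30, 34, 59, 78, 81, 98, 98, 112, 129, 1342 → MAD = 78
Robust SD ≈ 1.4826 × 78 = 115.643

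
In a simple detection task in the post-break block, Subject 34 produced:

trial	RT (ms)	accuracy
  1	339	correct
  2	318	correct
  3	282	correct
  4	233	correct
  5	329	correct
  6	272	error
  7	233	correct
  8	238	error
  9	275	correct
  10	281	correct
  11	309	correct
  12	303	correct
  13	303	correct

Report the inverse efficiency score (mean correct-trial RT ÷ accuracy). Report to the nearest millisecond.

Correct trials (n=11): 339, 318, 282, 233, 329, 233, 275, 281, 309, 303, 303
Mean correct RT = 3205/11 = 291.3636 ms
Proportion correct = 11/13
IES = 291.3636 / (11/13) = 344.339 ms

344 ms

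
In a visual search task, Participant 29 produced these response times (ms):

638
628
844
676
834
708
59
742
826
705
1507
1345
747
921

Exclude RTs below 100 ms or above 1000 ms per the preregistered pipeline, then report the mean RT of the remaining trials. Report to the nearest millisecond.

752 ms

Excluded: 59, 1345, 1507
Retained (n=11): Σ = 8269
Mean = 8269/11 = 751.7273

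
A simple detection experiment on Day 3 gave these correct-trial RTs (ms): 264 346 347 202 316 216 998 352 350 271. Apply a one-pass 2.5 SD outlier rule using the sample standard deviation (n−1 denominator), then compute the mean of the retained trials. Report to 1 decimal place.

n = 10, ΣRT = 3662, M = 366.200
Σ(x−M)² = 471961.60; s = √(471961.60/9) = 228.998
Cutoffs: 366.200 ± 2.5·228.998 → [-206.3, 938.7]
Outside: 998 → excluded.
Retained (n=9): Σ = 2664, mean = 2664/9 = 296.000

296.0 ms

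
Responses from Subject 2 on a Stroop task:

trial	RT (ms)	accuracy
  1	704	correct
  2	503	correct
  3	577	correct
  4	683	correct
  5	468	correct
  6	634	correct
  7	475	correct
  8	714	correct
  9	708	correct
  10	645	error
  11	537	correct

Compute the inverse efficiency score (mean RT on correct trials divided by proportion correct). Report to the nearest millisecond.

660 ms

Correct trials (n=10): 704, 503, 577, 683, 468, 634, 475, 714, 708, 537
Mean correct RT = 6003/10 = 600.3000 ms
Proportion correct = 10/11
IES = 600.3000 / (10/11) = 660.330 ms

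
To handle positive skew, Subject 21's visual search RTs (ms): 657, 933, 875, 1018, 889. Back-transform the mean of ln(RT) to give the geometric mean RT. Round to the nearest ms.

ln(RT): 6.4877, 6.8384, 6.7742, 6.9256, 6.7901
Mean ln(RT) = 33.8160/5 = 6.76320
Geometric mean = exp(6.76320) = 865.41 ms

865 ms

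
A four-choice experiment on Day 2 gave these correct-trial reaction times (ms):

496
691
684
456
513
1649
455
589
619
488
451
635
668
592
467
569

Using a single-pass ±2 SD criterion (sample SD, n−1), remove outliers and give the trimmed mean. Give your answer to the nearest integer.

n = 16, ΣRT = 10022, M = 626.375
Σ(x−M)² = 1224543.75; s = √(1224543.75/15) = 285.721
Cutoffs: 626.375 ± 2·285.721 → [54.9, 1197.8]
Outside: 1649 → excluded.
Retained (n=15): Σ = 8373, mean = 8373/15 = 558.200

558 ms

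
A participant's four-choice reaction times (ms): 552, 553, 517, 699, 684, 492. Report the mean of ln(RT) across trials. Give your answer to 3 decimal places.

ln(RT): 6.3135, 6.3154, 6.2480, 6.5497, 6.5280, 6.1985
Σ ln(RT) = 38.1530
Mean = 38.1530/6 = 6.35884

6.359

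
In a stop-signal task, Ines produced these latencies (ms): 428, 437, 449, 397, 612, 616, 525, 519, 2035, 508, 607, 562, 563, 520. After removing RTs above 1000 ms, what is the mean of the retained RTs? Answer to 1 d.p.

Excluded: 2035
Retained (n=13): Σ = 6743
Mean = 6743/13 = 518.6923

518.7 ms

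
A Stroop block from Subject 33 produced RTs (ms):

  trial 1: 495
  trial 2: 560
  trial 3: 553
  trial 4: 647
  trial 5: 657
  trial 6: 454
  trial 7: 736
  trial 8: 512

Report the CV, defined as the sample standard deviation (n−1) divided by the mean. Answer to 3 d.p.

n = 8, Σ = 4614, M = 576.7500
Σ(x−M)² = 63523.500; s = √(63523.500/7) = 95.2617
CV = 95.2617 / 576.7500 = 0.16517

0.165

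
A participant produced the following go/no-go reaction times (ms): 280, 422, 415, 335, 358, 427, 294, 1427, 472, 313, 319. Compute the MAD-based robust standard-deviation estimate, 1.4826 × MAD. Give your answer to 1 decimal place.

94.9 ms

Sorted: 280, 294, 313, 319, 335, 358, 415, 422, 427, 472, 1427 → median = 358
|x − 358| sorted: 0, 23, 39, 45, 57, 64, 64, 69, 78, 114, 1069 → MAD = 64
Robust SD ≈ 1.4826 × 64 = 94.886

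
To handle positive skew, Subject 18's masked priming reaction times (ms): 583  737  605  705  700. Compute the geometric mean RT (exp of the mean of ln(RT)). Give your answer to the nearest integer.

663 ms

ln(RT): 6.3682, 6.6026, 6.4052, 6.5582, 6.5511
Mean ln(RT) = 32.4853/5 = 6.49706
Geometric mean = exp(6.49706) = 663.19 ms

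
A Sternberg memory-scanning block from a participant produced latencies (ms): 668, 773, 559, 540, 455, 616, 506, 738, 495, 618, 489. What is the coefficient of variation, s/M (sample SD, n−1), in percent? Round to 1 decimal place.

17.9%

n = 11, Σ = 6457, M = 587.0000
Σ(x−M)² = 110806.000; s = √(110806.000/10) = 105.2644
CV = 105.2644 / 587.0000 = 0.17933 = 17.933%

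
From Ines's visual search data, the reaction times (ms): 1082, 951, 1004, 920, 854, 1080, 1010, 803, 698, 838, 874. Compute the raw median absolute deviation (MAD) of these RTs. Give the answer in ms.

84 ms

Sorted: 698, 803, 838, 854, 874, 920, 951, 1004, 1010, 1080, 1082 → median = 920
|x − 920|: 162, 31, 84, 0, 66, 160, 90, 117, 222, 82, 46
Sorted deviations: 0, 31, 46, 66, 82, 84, 90, 117, 160, 162, 222 → MAD = 84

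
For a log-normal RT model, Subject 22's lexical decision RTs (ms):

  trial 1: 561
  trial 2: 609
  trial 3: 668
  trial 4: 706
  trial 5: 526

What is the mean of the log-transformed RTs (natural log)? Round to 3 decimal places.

6.414

ln(RT): 6.3297, 6.4118, 6.5043, 6.5596, 6.2653
Σ ln(RT) = 32.0707
Mean = 32.0707/5 = 6.41415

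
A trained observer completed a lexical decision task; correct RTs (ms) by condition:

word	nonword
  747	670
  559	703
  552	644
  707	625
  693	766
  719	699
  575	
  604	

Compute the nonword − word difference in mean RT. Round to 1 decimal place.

M(word) = 5156/8 = 644.500
M(nonword) = 4107/6 = 684.500
Difference = 684.500 − 644.500 = 40.000 ms

40.0 ms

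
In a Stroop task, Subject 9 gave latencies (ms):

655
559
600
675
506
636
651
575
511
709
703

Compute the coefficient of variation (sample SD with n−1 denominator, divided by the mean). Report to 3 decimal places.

n = 11, Σ = 6780, M = 616.3636
Σ(x−M)² = 51154.545; s = √(51154.545/10) = 71.5224
CV = 71.5224 / 616.3636 = 0.11604

0.116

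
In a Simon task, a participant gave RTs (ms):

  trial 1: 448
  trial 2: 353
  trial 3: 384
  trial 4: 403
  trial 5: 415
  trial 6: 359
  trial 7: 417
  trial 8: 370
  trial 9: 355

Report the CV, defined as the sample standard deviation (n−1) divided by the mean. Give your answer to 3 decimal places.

n = 9, Σ = 3504, M = 389.3333
Σ(x−M)² = 8874.000; s = √(8874.000/8) = 33.3054
CV = 33.3054 / 389.3333 = 0.08554

0.086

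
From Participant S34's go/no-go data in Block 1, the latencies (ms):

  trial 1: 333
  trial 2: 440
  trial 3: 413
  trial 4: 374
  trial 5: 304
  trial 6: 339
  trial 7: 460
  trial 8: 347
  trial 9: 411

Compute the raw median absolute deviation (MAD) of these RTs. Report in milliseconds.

39 ms

Sorted: 304, 333, 339, 347, 374, 411, 413, 440, 460 → median = 374
|x − 374|: 41, 66, 39, 0, 70, 35, 86, 27, 37
Sorted deviations: 0, 27, 35, 37, 39, 41, 66, 70, 86 → MAD = 39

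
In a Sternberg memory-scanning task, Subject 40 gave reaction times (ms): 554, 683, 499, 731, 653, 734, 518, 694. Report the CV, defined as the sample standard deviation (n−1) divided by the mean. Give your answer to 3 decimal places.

0.151

n = 8, Σ = 5066, M = 633.2500
Σ(x−M)² = 63847.500; s = √(63847.500/7) = 95.5043
CV = 95.5043 / 633.2500 = 0.15082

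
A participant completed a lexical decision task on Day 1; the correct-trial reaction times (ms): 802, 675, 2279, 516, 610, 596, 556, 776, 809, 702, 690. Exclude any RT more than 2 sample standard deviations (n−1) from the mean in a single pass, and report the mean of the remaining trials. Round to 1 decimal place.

n = 11, ΣRT = 9011, M = 819.182
Σ(x−M)² = 2439291.64; s = √(2439291.64/10) = 493.892
Cutoffs: 819.182 ± 2·493.892 → [-168.6, 1807.0]
Outside: 2279 → excluded.
Retained (n=10): Σ = 6732, mean = 6732/10 = 673.200

673.2 ms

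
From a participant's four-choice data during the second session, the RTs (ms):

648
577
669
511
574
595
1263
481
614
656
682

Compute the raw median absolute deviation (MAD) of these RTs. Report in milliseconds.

42 ms

Sorted: 481, 511, 574, 577, 595, 614, 648, 656, 669, 682, 1263 → median = 614
|x − 614|: 34, 37, 55, 103, 40, 19, 649, 133, 0, 42, 68
Sorted deviations: 0, 19, 34, 37, 40, 42, 55, 68, 103, 133, 649 → MAD = 42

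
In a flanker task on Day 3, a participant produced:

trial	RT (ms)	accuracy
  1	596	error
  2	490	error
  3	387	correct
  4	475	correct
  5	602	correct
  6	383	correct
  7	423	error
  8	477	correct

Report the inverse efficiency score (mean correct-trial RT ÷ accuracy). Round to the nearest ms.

744 ms

Correct trials (n=5): 387, 475, 602, 383, 477
Mean correct RT = 2324/5 = 464.8000 ms
Proportion correct = 5/8
IES = 464.8000 / (5/8) = 743.680 ms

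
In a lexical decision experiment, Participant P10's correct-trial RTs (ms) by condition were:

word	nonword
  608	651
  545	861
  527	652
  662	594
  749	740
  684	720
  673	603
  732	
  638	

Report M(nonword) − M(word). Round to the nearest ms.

M(word) = 5818/9 = 646.444
M(nonword) = 4821/7 = 688.714
Difference = 688.714 − 646.444 = 42.270 ms

42 ms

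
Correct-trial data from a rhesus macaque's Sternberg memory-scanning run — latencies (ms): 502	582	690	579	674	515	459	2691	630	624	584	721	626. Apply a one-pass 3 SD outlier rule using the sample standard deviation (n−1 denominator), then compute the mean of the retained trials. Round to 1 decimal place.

598.8 ms

n = 13, ΣRT = 9877, M = 759.769
Σ(x−M)² = 4108540.31; s = √(4108540.31/12) = 585.131
Cutoffs: 759.769 ± 3·585.131 → [-995.6, 2515.2]
Outside: 2691 → excluded.
Retained (n=12): Σ = 7186, mean = 7186/12 = 598.833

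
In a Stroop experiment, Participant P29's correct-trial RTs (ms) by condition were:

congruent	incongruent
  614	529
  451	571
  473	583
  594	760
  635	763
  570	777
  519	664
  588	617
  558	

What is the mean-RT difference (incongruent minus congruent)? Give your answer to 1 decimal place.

102.2 ms

M(congruent) = 5002/9 = 555.778
M(incongruent) = 5264/8 = 658.000
Difference = 658.000 − 555.778 = 102.222 ms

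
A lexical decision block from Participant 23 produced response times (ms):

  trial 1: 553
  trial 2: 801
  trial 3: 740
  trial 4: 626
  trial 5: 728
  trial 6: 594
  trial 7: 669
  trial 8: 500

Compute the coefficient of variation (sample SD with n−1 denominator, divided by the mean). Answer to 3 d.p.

0.157

n = 8, Σ = 5211, M = 651.3750
Σ(x−M)² = 72951.875; s = √(72951.875/7) = 102.0867
CV = 102.0867 / 651.3750 = 0.15672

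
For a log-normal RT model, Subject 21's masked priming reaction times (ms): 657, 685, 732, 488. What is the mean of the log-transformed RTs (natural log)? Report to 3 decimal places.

ln(RT): 6.4877, 6.5294, 6.5958, 6.1903
Σ ln(RT) = 25.8032
Mean = 25.8032/4 = 6.45080

6.451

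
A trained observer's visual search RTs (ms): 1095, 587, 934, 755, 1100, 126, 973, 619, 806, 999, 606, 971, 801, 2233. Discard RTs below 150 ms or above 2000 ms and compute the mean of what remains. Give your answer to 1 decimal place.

Excluded: 126, 2233
Retained (n=12): Σ = 10246
Mean = 10246/12 = 853.8333

853.8 ms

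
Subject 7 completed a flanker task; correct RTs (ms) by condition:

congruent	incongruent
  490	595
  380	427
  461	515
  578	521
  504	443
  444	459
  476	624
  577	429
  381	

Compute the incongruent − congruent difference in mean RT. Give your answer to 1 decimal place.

M(congruent) = 4291/9 = 476.778
M(incongruent) = 4013/8 = 501.625
Difference = 501.625 − 476.778 = 24.847 ms

24.8 ms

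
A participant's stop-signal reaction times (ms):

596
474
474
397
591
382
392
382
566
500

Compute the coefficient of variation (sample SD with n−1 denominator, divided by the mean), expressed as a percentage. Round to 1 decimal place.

18.2%

n = 10, Σ = 4754, M = 475.4000
Σ(x−M)² = 67274.400; s = √(67274.400/9) = 86.4577
CV = 86.4577 / 475.4000 = 0.18186 = 18.186%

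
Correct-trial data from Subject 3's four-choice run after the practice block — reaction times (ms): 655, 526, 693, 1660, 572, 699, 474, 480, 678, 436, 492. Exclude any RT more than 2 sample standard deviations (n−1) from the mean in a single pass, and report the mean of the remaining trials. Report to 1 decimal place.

n = 11, ΣRT = 7365, M = 669.545
Σ(x−M)² = 1173052.73; s = √(1173052.73/10) = 342.499
Cutoffs: 669.545 ± 2·342.499 → [-15.5, 1354.5]
Outside: 1660 → excluded.
Retained (n=10): Σ = 5705, mean = 5705/10 = 570.500

570.5 ms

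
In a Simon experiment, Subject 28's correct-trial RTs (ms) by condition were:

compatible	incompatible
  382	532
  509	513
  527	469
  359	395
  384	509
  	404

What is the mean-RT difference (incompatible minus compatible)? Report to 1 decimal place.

38.1 ms

M(compatible) = 2161/5 = 432.200
M(incompatible) = 2822/6 = 470.333
Difference = 470.333 − 432.200 = 38.133 ms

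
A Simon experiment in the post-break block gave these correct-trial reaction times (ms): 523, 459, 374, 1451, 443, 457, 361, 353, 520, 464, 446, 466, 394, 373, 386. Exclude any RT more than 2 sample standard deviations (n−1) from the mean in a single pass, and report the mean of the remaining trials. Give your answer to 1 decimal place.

429.9 ms

n = 15, ΣRT = 7470, M = 498.000
Σ(x−M)² = 1014584.00; s = √(1014584.00/14) = 269.203
Cutoffs: 498.000 ± 2·269.203 → [-40.4, 1036.4]
Outside: 1451 → excluded.
Retained (n=14): Σ = 6019, mean = 6019/14 = 429.929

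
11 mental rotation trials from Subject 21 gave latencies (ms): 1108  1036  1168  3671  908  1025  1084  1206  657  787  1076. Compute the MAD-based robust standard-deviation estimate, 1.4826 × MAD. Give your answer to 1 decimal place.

Sorted: 657, 787, 908, 1025, 1036, 1076, 1084, 1108, 1168, 1206, 3671 → median = 1076
|x − 1076| sorted: 0, 8, 32, 40, 51, 92, 130, 168, 289, 419, 2595 → MAD = 92
Robust SD ≈ 1.4826 × 92 = 136.399

136.4 ms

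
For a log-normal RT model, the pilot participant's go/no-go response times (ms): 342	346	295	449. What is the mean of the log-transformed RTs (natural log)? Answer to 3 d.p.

ln(RT): 5.8348, 5.8464, 5.6870, 6.1070
Σ ln(RT) = 23.4752
Mean = 23.4752/4 = 5.86881

5.869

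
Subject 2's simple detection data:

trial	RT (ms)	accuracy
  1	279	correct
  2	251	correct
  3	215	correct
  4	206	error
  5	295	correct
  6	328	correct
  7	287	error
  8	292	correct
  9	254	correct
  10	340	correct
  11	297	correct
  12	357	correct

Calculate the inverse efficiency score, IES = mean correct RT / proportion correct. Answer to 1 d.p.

349.0 ms

Correct trials (n=10): 279, 251, 215, 295, 328, 292, 254, 340, 297, 357
Mean correct RT = 2908/10 = 290.8000 ms
Proportion correct = 10/12
IES = 290.8000 / (10/12) = 348.960 ms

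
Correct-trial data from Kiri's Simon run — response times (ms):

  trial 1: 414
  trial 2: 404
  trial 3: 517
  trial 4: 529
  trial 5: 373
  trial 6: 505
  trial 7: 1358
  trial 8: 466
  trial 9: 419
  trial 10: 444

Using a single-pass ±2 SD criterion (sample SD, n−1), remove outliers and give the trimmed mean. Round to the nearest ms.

n = 10, ΣRT = 5429, M = 542.900
Σ(x−M)² = 762508.90; s = √(762508.90/9) = 291.073
Cutoffs: 542.900 ± 2·291.073 → [-39.2, 1125.0]
Outside: 1358 → excluded.
Retained (n=9): Σ = 4071, mean = 4071/9 = 452.333

452 ms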